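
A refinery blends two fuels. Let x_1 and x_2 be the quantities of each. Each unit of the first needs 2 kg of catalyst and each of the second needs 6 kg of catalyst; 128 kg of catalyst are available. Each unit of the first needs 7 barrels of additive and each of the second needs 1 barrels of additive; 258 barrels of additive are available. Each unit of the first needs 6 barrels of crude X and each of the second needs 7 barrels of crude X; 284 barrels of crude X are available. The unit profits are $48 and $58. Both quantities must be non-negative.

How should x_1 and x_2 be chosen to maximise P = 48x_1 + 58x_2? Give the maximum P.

x_1 = 71/2, x_2 = 19/2, maximum P = 2255

The binding constraints are 2x_1 + 6x_2 = 128 and 7x_1 + x_2 = 258.
Solving simultaneously gives x_1 = 71/2, x_2 = 19/2.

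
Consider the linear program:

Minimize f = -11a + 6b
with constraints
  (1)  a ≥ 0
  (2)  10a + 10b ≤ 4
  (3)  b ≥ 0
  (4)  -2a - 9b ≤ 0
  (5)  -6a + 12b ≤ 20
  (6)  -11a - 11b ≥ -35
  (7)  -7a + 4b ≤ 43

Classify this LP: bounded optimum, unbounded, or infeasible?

Vertices and f = -11a + 6b:
  (0, 2/5) → f = 12/5
  (0, 0) → f = 0
  (2/5, 0) → f = -22/5
The feasible region has finitely many vertices and no improving ray; the minimum is -22/5 at (2/5, 0).

bounded optimum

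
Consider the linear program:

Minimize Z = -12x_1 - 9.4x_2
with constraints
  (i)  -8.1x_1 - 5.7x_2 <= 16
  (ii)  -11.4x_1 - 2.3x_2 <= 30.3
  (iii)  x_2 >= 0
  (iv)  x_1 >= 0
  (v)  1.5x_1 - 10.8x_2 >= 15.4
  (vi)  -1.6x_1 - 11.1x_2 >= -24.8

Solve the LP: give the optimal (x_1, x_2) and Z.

x_1 = 15.5, x_2 = 0, minimum Z = -186

Extreme points and Z = -12x_1 - 9.4x_2:
  (154/15, 0) → Z = -616/5
  (31/2, 0) → Z = -186
  (14626/1131, 1256/3393) → Z = -2691712/16965

At the optimal vertex, x_2 = 0 and -1.6x_1 - 11.1x_2 = -24.8.
Solving simultaneously gives x_1 = 31/2, x_2 = 0.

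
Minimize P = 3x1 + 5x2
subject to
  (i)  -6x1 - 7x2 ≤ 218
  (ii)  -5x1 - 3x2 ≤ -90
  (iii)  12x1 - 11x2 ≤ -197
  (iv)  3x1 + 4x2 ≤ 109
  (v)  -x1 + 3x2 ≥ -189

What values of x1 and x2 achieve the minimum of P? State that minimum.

x1 = 57/13, x2 = 295/13, minimum P = 1646/13

Feasible corners and P = 3x1 + 5x2:
  (57/13, 295/13) → P = 1646/13
  (3, 25) → P = 134
  (137/27, 211/9) → P = 1192/9

At the optimal vertex, -5x1 - 3x2 = -90 and 12x1 - 11x2 = -197.
Solving simultaneously gives x1 = 57/13, x2 = 295/13.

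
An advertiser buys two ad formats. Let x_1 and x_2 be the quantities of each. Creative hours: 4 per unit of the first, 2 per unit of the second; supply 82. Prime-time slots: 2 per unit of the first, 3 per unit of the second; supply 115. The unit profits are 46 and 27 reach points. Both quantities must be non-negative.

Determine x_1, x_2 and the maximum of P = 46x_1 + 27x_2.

x_1 = 2, x_2 = 37, maximum P = 1091

Vertices and P = 46x_1 + 27x_2:
  (0, 0) → P = 0
  (0, 115/3) → P = 1035
  (41/2, 0) → P = 943
  (2, 37) → P = 1091

The optimum lies where 4x_1 + 2x_2 = 82 and 2x_1 + 3x_2 = 115.
Solving simultaneously gives x_1 = 2, x_2 = 37.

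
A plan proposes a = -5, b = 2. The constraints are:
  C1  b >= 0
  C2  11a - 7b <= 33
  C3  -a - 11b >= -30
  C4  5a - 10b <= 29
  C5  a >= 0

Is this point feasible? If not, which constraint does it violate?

not feasible — violates C5

Constraint C5: a = -5, which is not ≥ 0. All other constraints are satisfied.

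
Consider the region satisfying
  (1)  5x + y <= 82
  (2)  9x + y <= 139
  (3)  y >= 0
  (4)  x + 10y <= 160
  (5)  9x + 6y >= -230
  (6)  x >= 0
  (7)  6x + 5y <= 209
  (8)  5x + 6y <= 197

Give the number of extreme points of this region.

The feasible vertices (each the meet of two boundaries and inside every other half-plane) are:
  (57/4, 43/4)
  (660/49, 718/49)
  (139/9, 0)
  (0, 0)
  (0, 16)

5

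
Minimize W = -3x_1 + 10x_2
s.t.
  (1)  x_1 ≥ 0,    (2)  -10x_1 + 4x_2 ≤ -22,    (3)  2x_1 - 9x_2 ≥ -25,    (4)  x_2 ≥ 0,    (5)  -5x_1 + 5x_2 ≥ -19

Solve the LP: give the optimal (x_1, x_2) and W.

At the optimal vertex, x_2 = 0 and -5x_1 + 5x_2 = -19.
Solving simultaneously gives x_1 = 19/5, x_2 = 0.

x_1 = 19/5, x_2 = 0, minimum W = -57/5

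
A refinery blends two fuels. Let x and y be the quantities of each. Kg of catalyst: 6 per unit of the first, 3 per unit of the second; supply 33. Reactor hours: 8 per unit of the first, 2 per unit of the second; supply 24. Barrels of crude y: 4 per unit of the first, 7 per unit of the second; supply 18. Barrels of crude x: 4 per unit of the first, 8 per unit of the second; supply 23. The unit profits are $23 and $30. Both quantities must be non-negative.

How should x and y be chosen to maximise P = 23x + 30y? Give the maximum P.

At the optimal vertex, 8x + 2y = 24 and 4x + 7y = 18.
Solving simultaneously gives x = 11/4, y = 1.

x = 11/4, y = 1, maximum P = 373/4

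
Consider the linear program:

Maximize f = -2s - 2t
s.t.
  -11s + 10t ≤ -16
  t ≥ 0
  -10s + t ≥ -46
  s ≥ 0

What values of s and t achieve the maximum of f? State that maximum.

Corner points and f = -2s - 2t:
  (16/11, 0) → f = -32/11
  (444/89, 346/89) → f = -1580/89
  (23/5, 0) → f = -46/5

s = 16/11, t = 0, maximum f = -32/11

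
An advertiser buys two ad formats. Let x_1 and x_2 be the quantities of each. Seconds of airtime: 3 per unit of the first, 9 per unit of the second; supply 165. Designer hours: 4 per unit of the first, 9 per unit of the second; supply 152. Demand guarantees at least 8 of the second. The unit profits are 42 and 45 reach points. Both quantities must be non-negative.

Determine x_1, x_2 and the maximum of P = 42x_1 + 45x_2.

Extreme points and P = 42x_1 + 45x_2:
  (0, 152/9) → P = 760
  (0, 8) → P = 360
  (20, 8) → P = 1200

At the optimal vertex, 4x_1 + 9x_2 = 152 and x_2 = 8.
Solving simultaneously gives x_1 = 20, x_2 = 8.

x_1 = 20, x_2 = 8, maximum P = 1200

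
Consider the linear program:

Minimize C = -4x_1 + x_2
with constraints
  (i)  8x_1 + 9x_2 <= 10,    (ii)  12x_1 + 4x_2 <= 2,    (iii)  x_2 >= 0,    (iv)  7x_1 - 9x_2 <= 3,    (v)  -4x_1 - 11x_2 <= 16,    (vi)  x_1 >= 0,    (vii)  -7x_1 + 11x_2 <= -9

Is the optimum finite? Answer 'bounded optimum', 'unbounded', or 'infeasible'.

infeasible

The boundaries 12x_1 + 4x_2 = 2 and x_2 = 0 meet at (1/6, 0), but that point violates -7x_1 + 11x_2 ≤ -9. Every candidate vertex is excluded by some other constraint, so the feasible region is empty.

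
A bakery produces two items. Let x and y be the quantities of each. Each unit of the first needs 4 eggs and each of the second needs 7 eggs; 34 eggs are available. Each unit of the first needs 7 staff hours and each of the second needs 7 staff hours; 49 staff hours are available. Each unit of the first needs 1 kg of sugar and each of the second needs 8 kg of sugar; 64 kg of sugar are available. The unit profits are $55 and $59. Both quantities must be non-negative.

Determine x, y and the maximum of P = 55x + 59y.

The optimum lies where 4x + 7y = 34 and 7x + 7y = 49.
Solving simultaneously gives x = 5, y = 2.

x = 5, y = 2, maximum P = 393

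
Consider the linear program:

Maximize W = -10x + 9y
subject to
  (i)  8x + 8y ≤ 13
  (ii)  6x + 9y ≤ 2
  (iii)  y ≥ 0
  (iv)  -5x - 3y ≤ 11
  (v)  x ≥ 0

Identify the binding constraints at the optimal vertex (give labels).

(ii) and (v)

Vertices and W = -10x + 9y:
  (1/3, 0) → W = -10/3
  (0, 2/9) → W = 2
  (0, 0) → W = 0

The maximum is at (0, 2/9). Substituting into each constraint, equality holds for (ii) and (v); the remaining constraints have slack.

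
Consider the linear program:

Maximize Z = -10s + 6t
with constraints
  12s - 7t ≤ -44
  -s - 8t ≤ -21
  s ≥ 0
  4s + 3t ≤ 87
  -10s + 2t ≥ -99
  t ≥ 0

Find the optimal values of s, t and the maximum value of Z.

s = 0, t = 29, maximum Z = 174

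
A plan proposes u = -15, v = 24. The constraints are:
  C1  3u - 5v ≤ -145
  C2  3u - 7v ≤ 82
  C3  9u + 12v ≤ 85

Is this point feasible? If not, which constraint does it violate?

not feasible — violates C3

Constraint C3: 9u + 12v = 153, which is not ≤ 85. All other constraints are satisfied.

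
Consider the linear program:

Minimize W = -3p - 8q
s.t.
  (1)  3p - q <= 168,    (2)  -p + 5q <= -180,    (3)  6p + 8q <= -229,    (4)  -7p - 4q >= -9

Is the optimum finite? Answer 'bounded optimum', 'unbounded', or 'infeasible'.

Feasible corners and W = -3p - 8q:
  (681/19, -1149/19) → W = 7149/19
  (295/38, -1309/38) → W = 9587/38
  (247/8, -1657/32) → W = 2573/8
The feasible region has finitely many vertices and no improving ray; the minimum is 9587/38 at (295/38, -1309/38).

bounded optimum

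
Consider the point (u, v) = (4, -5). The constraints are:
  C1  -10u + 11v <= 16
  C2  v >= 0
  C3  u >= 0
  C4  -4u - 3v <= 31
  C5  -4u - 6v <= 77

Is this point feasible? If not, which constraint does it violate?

not feasible — violates C2

Constraint C2: v = -5, which is not ≥ 0. All other constraints are satisfied.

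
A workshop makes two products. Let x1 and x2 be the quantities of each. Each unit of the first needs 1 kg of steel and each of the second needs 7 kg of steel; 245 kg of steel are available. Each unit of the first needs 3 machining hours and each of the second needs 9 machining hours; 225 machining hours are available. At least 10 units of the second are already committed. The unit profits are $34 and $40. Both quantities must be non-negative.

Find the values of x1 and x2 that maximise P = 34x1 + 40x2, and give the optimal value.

Extreme points and P = 34x1 + 40x2:
  (0, 25) → P = 1000
  (0, 10) → P = 400
  (45, 10) → P = 1930

x1 = 45, x2 = 10, maximum P = 1930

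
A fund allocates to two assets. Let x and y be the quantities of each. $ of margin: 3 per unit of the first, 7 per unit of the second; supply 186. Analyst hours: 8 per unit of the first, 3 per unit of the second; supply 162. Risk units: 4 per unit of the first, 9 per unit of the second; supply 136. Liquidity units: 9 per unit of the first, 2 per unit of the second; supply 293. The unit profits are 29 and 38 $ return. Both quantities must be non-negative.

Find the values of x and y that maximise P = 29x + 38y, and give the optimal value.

x = 35/2, y = 22/3, maximum P = 4717/6

Extreme points and P = 29x + 38y:
  (0, 0) → P = 0
  (0, 136/9) → P = 5168/9
  (81/4, 0) → P = 2349/4
  (35/2, 22/3) → P = 4717/6

At the optimal vertex, 8x + 3y = 162 and 4x + 9y = 136.
Solving simultaneously gives x = 35/2, y = 22/3.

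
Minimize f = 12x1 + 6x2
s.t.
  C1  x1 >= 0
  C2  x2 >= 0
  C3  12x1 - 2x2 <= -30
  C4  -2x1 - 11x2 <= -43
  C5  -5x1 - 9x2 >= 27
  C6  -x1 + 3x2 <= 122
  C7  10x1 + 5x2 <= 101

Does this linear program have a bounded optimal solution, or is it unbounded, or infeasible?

The boundaries x1 = 0 and 12x1 - 2x2 = -30 meet at (0, 15), but that point violates -5x1 - 9x2 ≥ 27. Every candidate vertex is excluded by some other constraint, so the feasible region is empty.

infeasible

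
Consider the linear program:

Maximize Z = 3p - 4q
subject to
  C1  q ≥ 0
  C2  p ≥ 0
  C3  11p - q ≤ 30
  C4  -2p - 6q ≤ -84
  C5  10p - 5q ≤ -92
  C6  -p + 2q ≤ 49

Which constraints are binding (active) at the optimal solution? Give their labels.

C2 and C5

Corner points and Z = 3p - 4q:
  (0, 92/5) → Z = -368/5
  (0, 49/2) → Z = -98
  (61/15, 398/15) → Z = -1409/15

The maximum is at (0, 92/5). Substituting into each constraint, equality holds for C2 and C5; the remaining constraints have slack.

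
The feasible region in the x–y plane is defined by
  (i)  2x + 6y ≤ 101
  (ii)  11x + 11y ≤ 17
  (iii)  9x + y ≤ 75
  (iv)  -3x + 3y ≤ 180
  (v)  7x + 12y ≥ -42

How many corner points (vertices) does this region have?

Intersecting each pair of boundary lines and keeping only the points that satisfy every inequality leaves:
  (-1009/44, 1077/44)
  (-259/8, 221/8)
  (101/11, -84/11)
  (942/101, -903/101)
  (-762/19, 378/19)

5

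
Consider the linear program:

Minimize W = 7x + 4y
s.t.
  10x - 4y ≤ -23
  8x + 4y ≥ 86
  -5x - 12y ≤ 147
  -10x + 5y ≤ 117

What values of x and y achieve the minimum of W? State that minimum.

Vertices and W = 7x + 4y:
  (7/2, 29/2) → W = 165/2
  (353/10, 94) → W = 6231/10
  (-19/40, 449/20) → W = 3459/40

x = 7/2, y = 29/2, minimum W = 165/2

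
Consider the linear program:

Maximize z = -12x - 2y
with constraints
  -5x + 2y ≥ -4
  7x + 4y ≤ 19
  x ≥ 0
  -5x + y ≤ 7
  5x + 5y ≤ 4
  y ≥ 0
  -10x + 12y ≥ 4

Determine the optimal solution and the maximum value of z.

x = 0, y = 1/3, maximum z = -2/3

The optimum lies where x = 0 and -10x + 12y = 4.
Solving simultaneously gives x = 0, y = 1/3.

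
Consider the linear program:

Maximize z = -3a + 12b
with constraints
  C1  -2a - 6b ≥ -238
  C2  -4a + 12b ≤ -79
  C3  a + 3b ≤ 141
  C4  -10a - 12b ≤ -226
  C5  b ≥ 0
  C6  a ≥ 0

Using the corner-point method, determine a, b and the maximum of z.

a = 555/8, b = 397/24, maximum z = -77/8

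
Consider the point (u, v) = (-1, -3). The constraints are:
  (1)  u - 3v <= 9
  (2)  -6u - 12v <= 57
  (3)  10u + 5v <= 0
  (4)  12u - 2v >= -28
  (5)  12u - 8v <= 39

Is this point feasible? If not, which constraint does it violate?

feasible

(1): 8 ≤ 9 ✓
(2): 42 ≤ 57 ✓
(3): -25 ≤ 0 ✓
(4): -6 ≥ -28 ✓
(5): 12 ≤ 39 ✓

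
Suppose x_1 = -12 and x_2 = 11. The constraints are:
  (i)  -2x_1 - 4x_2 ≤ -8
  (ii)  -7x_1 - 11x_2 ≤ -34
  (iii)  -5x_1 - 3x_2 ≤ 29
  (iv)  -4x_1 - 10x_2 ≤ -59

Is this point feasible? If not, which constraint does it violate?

feasible

(i): -20 ≤ -8 ✓
(ii): -37 ≤ -34 ✓
(iii): 27 ≤ 29 ✓
(iv): -62 ≤ -59 ✓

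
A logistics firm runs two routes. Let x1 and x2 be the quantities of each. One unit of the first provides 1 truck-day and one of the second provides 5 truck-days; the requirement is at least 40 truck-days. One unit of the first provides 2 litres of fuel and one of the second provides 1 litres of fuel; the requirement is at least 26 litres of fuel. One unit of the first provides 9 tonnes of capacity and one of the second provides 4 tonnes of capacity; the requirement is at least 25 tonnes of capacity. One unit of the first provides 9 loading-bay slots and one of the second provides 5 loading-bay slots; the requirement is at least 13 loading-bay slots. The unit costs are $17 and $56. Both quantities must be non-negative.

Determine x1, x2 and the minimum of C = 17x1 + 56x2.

Corner points and C = 17x1 + 56x2:
  (0, 26) → C = 1456
  (40, 0) → C = 680
  (10, 6) → C = 506
The feasible region is unbounded (it extends along (0, 1), (1, 0)), but C strictly increases along every unbounded feasible direction, so there is no improving ray and the minimum is attained at a vertex.

x1 = 10, x2 = 6, minimum C = 506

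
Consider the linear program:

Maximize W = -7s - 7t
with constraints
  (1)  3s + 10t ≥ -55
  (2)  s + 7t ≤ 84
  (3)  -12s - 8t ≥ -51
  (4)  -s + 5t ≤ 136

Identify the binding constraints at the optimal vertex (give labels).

Vertices and W = -7s - 7t:
  (475/48, -271/32) → W = -959/96
  (-327/5, 353/25) → W = 8974/25
  (-315/76, 957/76) → W = -2247/38
  (-133/3, 55/3) → W = 182

The maximum is at (-327/5, 353/25). Substituting into each constraint, equality holds for (1) and (4); the remaining constraints have slack.

(1) and (4)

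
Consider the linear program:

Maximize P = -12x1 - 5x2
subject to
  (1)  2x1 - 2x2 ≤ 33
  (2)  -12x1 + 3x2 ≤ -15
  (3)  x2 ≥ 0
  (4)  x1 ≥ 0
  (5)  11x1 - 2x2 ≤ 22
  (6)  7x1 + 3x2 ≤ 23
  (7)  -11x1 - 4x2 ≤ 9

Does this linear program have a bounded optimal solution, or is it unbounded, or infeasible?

bounded optimum

Feasible corners and P = -12x1 - 5x2:
  (5/4, 0) → P = -15
  (2, 3) → P = -39
  (2, 0) → P = -24
  (112/47, 99/47) → P = -1839/47
The feasible region has finitely many vertices and no improving ray; the maximum is -15 at (5/4, 0).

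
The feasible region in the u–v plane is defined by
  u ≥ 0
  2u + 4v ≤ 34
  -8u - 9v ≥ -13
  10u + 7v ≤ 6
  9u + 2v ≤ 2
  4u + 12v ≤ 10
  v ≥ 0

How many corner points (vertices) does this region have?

Of the 21 pairwise boundary intersections, those satisfying every inequality are:
  (0, 5/6)
  (0, 0)
  (2/43, 34/43)
  (1/46, 19/23)
  (2/9, 0)

5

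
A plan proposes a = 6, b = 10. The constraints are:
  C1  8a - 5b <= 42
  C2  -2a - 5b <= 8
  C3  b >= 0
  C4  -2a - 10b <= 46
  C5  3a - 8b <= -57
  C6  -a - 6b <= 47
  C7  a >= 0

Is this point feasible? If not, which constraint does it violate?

feasible

C1: -2 ≤ 42 ✓
C2: -62 ≤ 8 ✓
C3: 10 ≥ 0 ✓
C4: -112 ≤ 46 ✓
C5: -62 ≤ -57 ✓
C6: -66 ≤ 47 ✓
C7: 6 ≥ 0 ✓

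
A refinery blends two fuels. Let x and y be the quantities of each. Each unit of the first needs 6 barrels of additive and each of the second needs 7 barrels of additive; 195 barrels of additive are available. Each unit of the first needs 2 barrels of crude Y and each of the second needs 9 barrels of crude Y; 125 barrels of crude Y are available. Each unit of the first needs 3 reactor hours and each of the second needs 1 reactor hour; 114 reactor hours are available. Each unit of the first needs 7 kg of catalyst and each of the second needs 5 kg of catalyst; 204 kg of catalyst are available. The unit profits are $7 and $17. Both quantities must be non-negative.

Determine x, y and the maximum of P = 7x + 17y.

x = 22, y = 9, maximum P = 307

Feasible corners and P = 7x + 17y:
  (0, 0) → P = 0
  (0, 125/9) → P = 2125/9
  (204/7, 0) → P = 204
  (22, 9) → P = 307
  (453/19, 141/19) → P = 5568/19

The optimum lies where 6x + 7y = 195 and 2x + 9y = 125.
Solving simultaneously gives x = 22, y = 9.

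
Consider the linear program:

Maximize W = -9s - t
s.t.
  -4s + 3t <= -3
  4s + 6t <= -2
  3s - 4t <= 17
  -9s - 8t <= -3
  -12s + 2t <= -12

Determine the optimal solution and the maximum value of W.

s = 17/11, t = -15/11, maximum W = -138/11

Corner points and W = -9s - t:
  (47/17, -37/17) → W = -386/17
  (17/11, -15/11) → W = -138/11
  (37/15, -12/5) → W = -99/5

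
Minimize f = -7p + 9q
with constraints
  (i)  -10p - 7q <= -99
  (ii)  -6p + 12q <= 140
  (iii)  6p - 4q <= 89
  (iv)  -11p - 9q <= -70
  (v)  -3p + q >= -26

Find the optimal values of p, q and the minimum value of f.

p = 281/31, q = 37/31, minimum f = -1634/31

Feasible corners and f = -7p + 9q:
  (104/81, 997/81) → f = 8245/81
  (281/31, 37/31) → f = -1634/31
  (226/15, 96/5) → f = 202/3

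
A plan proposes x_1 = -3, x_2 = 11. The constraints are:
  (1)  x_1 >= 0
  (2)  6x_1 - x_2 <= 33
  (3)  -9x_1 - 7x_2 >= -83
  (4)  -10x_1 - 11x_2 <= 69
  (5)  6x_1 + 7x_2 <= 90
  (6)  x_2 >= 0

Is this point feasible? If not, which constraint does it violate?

Constraint (1): x_1 = -3, which is not ≥ 0. All other constraints are satisfied.

not feasible — violates (1)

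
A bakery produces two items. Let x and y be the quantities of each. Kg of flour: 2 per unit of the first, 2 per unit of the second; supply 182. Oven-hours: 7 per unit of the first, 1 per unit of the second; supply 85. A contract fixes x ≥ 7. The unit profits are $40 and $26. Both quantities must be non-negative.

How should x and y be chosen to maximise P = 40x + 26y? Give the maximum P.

Corner points and P = 40x + 26y:
  (85/7, 0) → P = 3400/7
  (7, 0) → P = 280
  (7, 36) → P = 1216

x = 7, y = 36, maximum P = 1216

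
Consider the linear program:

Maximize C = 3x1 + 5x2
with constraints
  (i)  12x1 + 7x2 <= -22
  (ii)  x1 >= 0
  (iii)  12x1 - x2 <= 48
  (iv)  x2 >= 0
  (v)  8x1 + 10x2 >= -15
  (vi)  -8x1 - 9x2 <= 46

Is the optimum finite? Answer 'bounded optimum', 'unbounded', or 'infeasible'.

infeasible

The boundaries 12x1 + 7x2 = -22 and x2 = 0 meet at (-11/6, 0), but that point violates x1 ≥ 0. Every candidate vertex is excluded by some other constraint, so the feasible region is empty.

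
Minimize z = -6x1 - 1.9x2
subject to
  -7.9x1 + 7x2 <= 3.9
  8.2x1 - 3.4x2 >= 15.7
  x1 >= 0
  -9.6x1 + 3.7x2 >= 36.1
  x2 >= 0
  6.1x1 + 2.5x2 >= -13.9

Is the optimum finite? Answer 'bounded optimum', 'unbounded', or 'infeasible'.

The boundaries -7.9x1 + 7x2 = 3.9 and 8.2x1 - 3.4x2 = 15.7 meet at (6158/1527, 15601/3054), but that point violates -9.6x1 + 3.7x2 ≥ 36.1. Every candidate vertex is excluded by some other constraint, so the feasible region is empty.

infeasible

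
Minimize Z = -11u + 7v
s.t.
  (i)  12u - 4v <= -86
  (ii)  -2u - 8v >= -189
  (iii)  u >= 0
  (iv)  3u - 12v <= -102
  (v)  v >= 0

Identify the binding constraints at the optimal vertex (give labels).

(i) and (iii)

Extreme points and Z = -11u + 7v:
  (17/26, 305/13) → Z = 4083/26
  (0, 43/2) → Z = 301/2
  (0, 189/8) → Z = 1323/8

The minimum is at (0, 43/2). Substituting into each constraint, equality holds for (i) and (iii); the remaining constraints have slack.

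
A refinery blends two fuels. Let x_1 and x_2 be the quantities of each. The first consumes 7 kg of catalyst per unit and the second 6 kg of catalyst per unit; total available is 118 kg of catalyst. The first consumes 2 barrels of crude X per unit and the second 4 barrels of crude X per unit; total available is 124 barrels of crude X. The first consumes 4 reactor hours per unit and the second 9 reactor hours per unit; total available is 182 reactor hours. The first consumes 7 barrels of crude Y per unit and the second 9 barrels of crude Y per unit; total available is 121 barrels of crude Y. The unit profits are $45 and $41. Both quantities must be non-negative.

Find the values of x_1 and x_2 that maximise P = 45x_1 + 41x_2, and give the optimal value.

The binding constraints are 7x_1 + 6x_2 = 118 and 7x_1 + 9x_2 = 121.
Solving simultaneously gives x_1 = 16, x_2 = 1.

x_1 = 16, x_2 = 1, maximum P = 761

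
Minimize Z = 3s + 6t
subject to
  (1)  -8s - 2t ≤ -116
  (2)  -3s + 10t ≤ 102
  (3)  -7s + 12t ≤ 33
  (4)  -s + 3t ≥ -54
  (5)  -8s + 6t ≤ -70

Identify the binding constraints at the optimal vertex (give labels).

(1) and (4)

Feasible corners and Z = 3s + 6t:
  (228/13, -158/13) → Z = -264/13
  (209/16, 23/4) → Z = 1179/16
  (447/17, 615/34) → Z = 3186/17
  (846, 264) → Z = 4122
  (173/9, 377/27) → Z = 1273/9

The minimum is at (228/13, -158/13). Substituting into each constraint, equality holds for (1) and (4); the remaining constraints have slack.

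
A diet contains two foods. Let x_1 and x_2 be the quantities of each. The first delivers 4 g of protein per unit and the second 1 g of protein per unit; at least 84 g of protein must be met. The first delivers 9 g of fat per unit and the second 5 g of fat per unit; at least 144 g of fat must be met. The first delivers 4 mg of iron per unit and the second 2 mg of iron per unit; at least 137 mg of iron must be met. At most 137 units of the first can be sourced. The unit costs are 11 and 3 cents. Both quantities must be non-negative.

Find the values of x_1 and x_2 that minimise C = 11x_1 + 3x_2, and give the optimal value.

x_1 = 31/4, x_2 = 53, minimum C = 977/4

Extreme points and C = 11x_1 + 3x_2:
  (0, 84) → C = 252
  (137/4, 0) → C = 1507/4
  (137, 0) → C = 1507
  (31/4, 53) → C = 977/4
The feasible region is unbounded (it extends along (0, 1)), but C strictly increases along every unbounded feasible direction, so there is no improving ray and the minimum is attained at a vertex.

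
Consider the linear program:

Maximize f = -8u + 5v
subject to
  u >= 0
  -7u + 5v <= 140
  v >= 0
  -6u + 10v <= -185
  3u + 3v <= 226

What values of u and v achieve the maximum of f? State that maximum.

Vertices and f = -8u + 5v:
  (185/6, 0) → f = -740/3
  (226/3, 0) → f = -1808/3
  (2815/48, 267/16) → f = -18515/48

The optimum lies where v = 0 and -6u + 10v = -185.
Solving simultaneously gives u = 185/6, v = 0.

u = 185/6, v = 0, maximum f = -740/3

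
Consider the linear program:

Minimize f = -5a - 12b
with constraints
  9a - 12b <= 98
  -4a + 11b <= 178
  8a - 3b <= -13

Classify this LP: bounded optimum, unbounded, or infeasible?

Vertices and f = -5a - 12b:
  (-150/23, -901/69) → f = 4354/23
  (391/76, 343/19) → f = -18419/76
The feasible region has finitely many vertices and no improving ray; the minimum is -18419/76 at (391/76, 343/19).

bounded optimum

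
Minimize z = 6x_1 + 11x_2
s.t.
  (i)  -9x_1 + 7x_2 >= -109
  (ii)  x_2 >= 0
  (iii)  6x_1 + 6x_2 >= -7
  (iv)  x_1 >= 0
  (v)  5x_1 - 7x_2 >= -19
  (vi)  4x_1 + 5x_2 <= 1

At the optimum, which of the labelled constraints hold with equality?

Corner points and z = 6x_1 + 11x_2:
  (0, 0) → z = 0
  (1/4, 0) → z = 3/2
  (0, 1/5) → z = 11/5

The minimum is at (0, 0). Substituting into each constraint, equality holds for (ii) and (iv); the remaining constraints have slack.

(ii) and (iv)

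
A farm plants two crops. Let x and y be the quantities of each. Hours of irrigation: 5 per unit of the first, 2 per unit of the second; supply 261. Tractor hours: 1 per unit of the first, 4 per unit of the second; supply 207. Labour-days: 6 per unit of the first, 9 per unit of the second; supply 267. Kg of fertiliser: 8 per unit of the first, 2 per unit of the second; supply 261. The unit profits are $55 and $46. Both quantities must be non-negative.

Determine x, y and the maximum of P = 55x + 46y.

Corner points and P = 55x + 46y:
  (0, 0) → P = 0
  (0, 89/3) → P = 4094/3
  (261/8, 0) → P = 14355/8
  (121/4, 19/2) → P = 8403/4

x = 121/4, y = 19/2, maximum P = 8403/4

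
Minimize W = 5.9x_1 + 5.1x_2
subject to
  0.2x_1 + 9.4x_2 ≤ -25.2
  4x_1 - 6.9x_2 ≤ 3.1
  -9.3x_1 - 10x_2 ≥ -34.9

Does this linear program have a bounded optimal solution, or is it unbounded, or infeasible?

unbounded

From the feasible point (-7237/1949, -5071/1949), moving in the direction (-9.4, 0.2) keeps every constraint satisfied while W decreases without bound.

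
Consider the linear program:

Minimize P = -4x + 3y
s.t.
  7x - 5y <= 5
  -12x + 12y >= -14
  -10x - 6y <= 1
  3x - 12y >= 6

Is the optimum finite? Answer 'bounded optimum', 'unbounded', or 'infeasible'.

Feasible corners and P = -4x + 3y:
  (25/92, -57/92) → P = -271/92
  (10/23, -9/23) → P = -67/23
  (4/23, -21/46) → P = -95/46
The feasible region has finitely many vertices and no improving ray; the minimum is -271/92 at (25/92, -57/92).

bounded optimum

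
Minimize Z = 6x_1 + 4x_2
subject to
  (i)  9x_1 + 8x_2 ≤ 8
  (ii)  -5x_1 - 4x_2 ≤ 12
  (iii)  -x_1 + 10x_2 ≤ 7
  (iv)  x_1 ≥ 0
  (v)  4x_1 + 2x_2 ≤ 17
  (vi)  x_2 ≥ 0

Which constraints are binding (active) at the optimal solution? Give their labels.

Extreme points and Z = 6x_1 + 4x_2:
  (12/49, 71/98) → Z = 214/49
  (8/9, 0) → Z = 16/3
  (0, 7/10) → Z = 14/5
  (0, 0) → Z = 0

The minimum is at (0, 0). Substituting into each constraint, equality holds for (iv) and (vi); the remaining constraints have slack.

(iv) and (vi)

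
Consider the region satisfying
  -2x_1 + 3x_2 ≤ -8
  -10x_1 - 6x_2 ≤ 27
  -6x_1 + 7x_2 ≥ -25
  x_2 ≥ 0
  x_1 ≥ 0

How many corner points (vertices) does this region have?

3

The feasible vertices (each the meet of two boundaries and inside every other half-plane) are:
  (19/4, 1/2)
  (4, 0)
  (25/6, 0)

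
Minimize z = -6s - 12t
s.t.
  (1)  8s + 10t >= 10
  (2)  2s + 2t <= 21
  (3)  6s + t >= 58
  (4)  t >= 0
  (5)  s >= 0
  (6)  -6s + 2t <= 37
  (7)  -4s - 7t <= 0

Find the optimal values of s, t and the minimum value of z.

Corner points and z = -6s - 12t:
  (19/2, 1) → z = -69
  (21/2, 0) → z = -63
  (29/3, 0) → z = -58

s = 19/2, t = 1, minimum z = -69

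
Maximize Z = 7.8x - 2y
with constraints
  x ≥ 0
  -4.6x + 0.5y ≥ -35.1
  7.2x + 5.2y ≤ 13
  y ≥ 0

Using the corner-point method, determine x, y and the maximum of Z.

x = 65/36, y = 0, maximum Z = 169/12

Vertices and Z = 7.8x - 2y:
  (0, 5/2) → Z = -5
  (0, 0) → Z = 0
  (65/36, 0) → Z = 169/12

The binding constraints are 7.2x + 5.2y = 13 and y = 0.
Solving simultaneously gives x = 65/36, y = 0.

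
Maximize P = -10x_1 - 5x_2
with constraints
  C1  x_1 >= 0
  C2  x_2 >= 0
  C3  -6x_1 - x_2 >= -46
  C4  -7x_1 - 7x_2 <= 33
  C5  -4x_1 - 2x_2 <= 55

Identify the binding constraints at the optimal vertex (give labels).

Corner points and P = -10x_1 - 5x_2:
  (0, 0) → P = 0
  (0, 46) → P = -230
  (23/3, 0) → P = -230/3

The maximum is at (0, 0). Substituting into each constraint, equality holds for C1 and C2; the remaining constraints have slack.

C1 and C2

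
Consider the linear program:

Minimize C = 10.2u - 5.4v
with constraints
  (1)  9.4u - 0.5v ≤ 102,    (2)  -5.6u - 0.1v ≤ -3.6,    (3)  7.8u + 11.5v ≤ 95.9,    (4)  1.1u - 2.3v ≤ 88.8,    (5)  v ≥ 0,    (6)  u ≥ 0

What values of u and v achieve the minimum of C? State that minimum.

Feasible corners and C = 10.2u - 5.4v:
  (24419/2240, 5293/5600) → C = 5941023/56000
  (510/47, 0) → C = 5202/47
  (1/2, 8) → C = -381/10
  (9/14, 0) → C = 459/70

u = 0.5, v = 8, minimum C = -38.1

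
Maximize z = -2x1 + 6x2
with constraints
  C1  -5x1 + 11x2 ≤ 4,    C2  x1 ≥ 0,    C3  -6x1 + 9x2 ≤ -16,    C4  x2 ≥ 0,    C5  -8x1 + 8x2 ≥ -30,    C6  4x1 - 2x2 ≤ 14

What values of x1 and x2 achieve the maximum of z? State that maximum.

x1 = 47/12, x2 = 5/6, maximum z = -17/6

Vertices and z = -2x1 + 6x2:
  (8/3, 0) → z = -16/3
  (47/12, 5/6) → z = -17/6
  (7/2, 0) → z = -7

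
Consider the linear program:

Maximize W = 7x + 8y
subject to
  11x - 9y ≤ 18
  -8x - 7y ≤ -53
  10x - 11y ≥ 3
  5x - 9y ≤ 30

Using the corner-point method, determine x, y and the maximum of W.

x = 171/31, y = 147/31, maximum W = 2373/31

Vertices and W = 7x + 8y:
  (603/149, 439/149) → W = 7733/149
  (171/31, 147/31) → W = 2373/31
  (302/79, 253/79) → W = 4138/79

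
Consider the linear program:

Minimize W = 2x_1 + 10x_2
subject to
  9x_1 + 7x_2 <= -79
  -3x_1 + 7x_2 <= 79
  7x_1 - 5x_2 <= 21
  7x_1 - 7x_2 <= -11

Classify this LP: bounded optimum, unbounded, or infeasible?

unbounded

From the feasible point (-79/6, 79/14), moving in the direction (-7, -3) keeps every constraint satisfied while W decreases without bound.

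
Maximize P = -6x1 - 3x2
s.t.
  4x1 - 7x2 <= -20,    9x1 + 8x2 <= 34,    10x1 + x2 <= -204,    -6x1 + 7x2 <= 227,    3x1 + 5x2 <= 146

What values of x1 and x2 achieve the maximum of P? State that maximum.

Corner points and P = -6x1 - 3x2:
  (-724/37, -308/37) → P = 5268/37
  (-207/2, -394/7) → P = 5529/7
  (-1655/76, 523/38) → P = 1698/19

The binding constraints are 4x1 - 7x2 = -20 and -6x1 + 7x2 = 227.
Solving simultaneously gives x1 = -207/2, x2 = -394/7.

x1 = -207/2, x2 = -394/7, maximum P = 5529/7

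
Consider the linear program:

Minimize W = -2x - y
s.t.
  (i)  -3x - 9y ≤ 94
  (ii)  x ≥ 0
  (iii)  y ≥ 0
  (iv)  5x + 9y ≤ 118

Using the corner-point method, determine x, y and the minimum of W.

Corner points and W = -2x - y:
  (0, 0) → W = 0
  (0, 118/9) → W = -118/9
  (118/5, 0) → W = -236/5

The optimum lies where y = 0 and 5x + 9y = 118.
Solving simultaneously gives x = 118/5, y = 0.

x = 118/5, y = 0, minimum W = -236/5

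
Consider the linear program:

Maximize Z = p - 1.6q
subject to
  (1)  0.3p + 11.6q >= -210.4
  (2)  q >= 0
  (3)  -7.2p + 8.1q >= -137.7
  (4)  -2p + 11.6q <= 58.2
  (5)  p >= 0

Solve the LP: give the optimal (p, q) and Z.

Vertices and Z = p - 1.6q:
  (153/8, 0) → Z = 153/8
  (0, 0) → Z = 0
  (11493/374, 1929/187) → Z = 26601/1870
  (0, 291/58) → Z = -1164/145

p = 19.125, q = 0, maximum Z = 19.125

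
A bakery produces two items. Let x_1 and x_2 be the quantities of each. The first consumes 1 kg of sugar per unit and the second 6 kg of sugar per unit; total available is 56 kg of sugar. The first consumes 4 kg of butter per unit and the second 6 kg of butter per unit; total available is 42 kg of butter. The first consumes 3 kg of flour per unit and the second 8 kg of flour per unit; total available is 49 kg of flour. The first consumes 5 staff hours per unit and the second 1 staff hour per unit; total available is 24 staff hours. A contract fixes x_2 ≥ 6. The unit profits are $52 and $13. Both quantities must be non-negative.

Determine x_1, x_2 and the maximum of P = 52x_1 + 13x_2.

The optimum lies where 3x_1 + 8x_2 = 49 and x_2 = 6.
Solving simultaneously gives x_1 = 1/3, x_2 = 6.

x_1 = 1/3, x_2 = 6, maximum P = 286/3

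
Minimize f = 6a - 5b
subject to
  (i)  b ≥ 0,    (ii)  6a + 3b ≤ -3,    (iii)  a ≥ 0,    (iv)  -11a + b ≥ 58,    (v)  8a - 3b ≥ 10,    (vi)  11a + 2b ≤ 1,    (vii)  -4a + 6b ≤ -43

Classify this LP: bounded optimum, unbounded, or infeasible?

infeasible

The boundaries 11a + 2b = 1 and -4a + 6b = -43 meet at (46/37, -469/74), but that point violates b ≥ 0. Every candidate vertex is excluded by some other constraint, so the feasible region is empty.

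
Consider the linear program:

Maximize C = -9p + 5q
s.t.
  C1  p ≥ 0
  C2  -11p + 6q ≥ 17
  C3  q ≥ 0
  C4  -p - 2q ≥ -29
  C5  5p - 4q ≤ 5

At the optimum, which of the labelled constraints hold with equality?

Extreme points and C = -9p + 5q:
  (0, 17/6) → C = 85/6
  (0, 29/2) → C = 145/2
  (5, 12) → C = 15

The maximum is at (0, 29/2). Substituting into each constraint, equality holds for C1 and C4; the remaining constraints have slack.

C1 and C4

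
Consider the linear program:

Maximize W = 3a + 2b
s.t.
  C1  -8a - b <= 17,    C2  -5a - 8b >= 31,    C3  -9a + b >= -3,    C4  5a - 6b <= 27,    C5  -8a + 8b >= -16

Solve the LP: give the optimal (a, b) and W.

a = -15/13, b = -41/13, maximum W = -127/13

Corner points and W = 3a + 2b:
  (-105/59, -163/59) → W = -641/59
  (-5/3, -11/3) → W = -37/3
  (-15/13, -41/13) → W = -127/13

At the optimal vertex, -5a - 8b = 31 and -8a + 8b = -16.
Solving simultaneously gives a = -15/13, b = -41/13.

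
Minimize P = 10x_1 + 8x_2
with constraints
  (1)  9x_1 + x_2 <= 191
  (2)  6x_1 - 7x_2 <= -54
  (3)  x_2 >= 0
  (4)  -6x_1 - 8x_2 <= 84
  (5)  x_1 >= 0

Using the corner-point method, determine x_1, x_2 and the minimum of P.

Corner points and P = 10x_1 + 8x_2:
  (1283/69, 544/23) → P = 25886/69
  (0, 191) → P = 1528
  (0, 54/7) → P = 432/7

The optimum lies where 6x_1 - 7x_2 = -54 and x_1 = 0.
Solving simultaneously gives x_1 = 0, x_2 = 54/7.

x_1 = 0, x_2 = 54/7, minimum P = 432/7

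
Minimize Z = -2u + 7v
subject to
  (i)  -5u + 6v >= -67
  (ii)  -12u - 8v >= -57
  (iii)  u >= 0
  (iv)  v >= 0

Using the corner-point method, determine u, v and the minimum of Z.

Extreme points and Z = -2u + 7v:
  (0, 57/8) → Z = 399/8
  (19/4, 0) → Z = -19/2
  (0, 0) → Z = 0

u = 19/4, v = 0, minimum Z = -19/2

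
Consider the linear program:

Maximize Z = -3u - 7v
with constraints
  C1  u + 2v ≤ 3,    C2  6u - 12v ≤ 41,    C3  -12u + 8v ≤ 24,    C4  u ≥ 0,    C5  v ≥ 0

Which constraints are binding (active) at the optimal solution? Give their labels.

Vertices and Z = -3u - 7v:
  (0, 3/2) → Z = -21/2
  (3, 0) → Z = -9
  (0, 0) → Z = 0

The maximum is at (0, 0). Substituting into each constraint, equality holds for C4 and C5; the remaining constraints have slack.

C4 and C5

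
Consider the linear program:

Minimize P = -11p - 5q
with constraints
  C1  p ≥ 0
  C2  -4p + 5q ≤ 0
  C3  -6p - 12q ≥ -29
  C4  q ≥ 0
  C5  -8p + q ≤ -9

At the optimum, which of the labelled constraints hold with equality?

C3 and C4

Vertices and P = -11p - 5q:
  (145/78, 58/39) → P = -725/26
  (5/4, 1) → P = -75/4
  (29/6, 0) → P = -319/6
  (9/8, 0) → P = -99/8

The minimum is at (29/6, 0). Substituting into each constraint, equality holds for C3 and C4; the remaining constraints have slack.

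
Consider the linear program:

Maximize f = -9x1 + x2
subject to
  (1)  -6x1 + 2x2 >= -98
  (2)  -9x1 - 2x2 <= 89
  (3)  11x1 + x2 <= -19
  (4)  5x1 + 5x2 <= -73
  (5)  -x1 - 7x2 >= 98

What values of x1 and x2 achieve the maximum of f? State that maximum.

x1 = -7, x2 = -13, maximum f = 50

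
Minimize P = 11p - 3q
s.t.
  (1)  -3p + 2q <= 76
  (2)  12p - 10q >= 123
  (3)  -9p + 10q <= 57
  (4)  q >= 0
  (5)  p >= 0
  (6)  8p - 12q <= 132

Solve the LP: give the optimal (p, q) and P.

p = 41/4, q = 0, minimum P = 451/4

Vertices and P = 11p - 3q:
  (60, 597/10) → P = 4809/10
  (41/4, 0) → P = 451/4
  (33/2, 0) → P = 363/2
The feasible region is unbounded (it extends along (10, 9), (3, 2)), but P strictly increases along every unbounded feasible direction, so there is no improving ray and the minimum is attained at a vertex.

At the optimal vertex, 12p - 10q = 123 and q = 0.
Solving simultaneously gives p = 41/4, q = 0.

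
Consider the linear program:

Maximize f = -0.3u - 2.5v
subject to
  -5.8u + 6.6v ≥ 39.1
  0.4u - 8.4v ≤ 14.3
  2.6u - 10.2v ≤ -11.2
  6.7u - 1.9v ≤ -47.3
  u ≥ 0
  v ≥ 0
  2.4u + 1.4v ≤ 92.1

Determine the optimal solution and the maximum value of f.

Vertices and f = -0.3u - 2.5v:
  (0, 473/19) → f = -2365/38
  (10877/1394, 73059/1394) → f = -929553/6970
  (0, 921/14) → f = -4605/28

u = 0, v = 473/19, maximum f = -2365/38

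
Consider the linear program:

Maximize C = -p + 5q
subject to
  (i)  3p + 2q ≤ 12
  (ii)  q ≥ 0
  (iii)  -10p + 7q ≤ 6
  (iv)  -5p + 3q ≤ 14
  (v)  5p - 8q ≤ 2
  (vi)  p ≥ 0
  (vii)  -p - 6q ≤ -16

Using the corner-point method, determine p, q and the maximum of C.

The binding constraints are 3p + 2q = 12 and -10p + 7q = 6.
Solving simultaneously gives p = 72/41, q = 138/41.

p = 72/41, q = 138/41, maximum C = 618/41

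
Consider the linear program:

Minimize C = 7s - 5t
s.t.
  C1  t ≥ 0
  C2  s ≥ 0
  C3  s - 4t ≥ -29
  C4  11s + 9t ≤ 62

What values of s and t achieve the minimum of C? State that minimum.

s = 0, t = 62/9, minimum C = -310/9

Feasible corners and C = 7s - 5t:
  (0, 0) → C = 0
  (62/11, 0) → C = 434/11
  (0, 62/9) → C = -310/9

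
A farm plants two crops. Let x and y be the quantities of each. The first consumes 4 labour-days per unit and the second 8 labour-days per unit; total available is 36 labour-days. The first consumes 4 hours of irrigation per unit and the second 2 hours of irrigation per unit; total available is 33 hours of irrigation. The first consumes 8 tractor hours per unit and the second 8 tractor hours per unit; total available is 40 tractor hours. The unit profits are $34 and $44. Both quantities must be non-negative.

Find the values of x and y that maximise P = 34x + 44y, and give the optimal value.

x = 1, y = 4, maximum P = 210

Feasible corners and P = 34x + 44y:
  (0, 0) → P = 0
  (0, 9/2) → P = 198
  (5, 0) → P = 170
  (1, 4) → P = 210

The binding constraints are 4x + 8y = 36 and 8x + 8y = 40.
Solving simultaneously gives x = 1, y = 4.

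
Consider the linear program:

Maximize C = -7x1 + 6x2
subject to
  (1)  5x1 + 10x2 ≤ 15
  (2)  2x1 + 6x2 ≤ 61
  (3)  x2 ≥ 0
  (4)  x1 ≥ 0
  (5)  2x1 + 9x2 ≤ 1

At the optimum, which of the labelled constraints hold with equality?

(4) and (5)

Extreme points and C = -7x1 + 6x2:
  (0, 0) → C = 0
  (1/2, 0) → C = -7/2
  (0, 1/9) → C = 2/3

The maximum is at (0, 1/9). Substituting into each constraint, equality holds for (4) and (5); the remaining constraints have slack.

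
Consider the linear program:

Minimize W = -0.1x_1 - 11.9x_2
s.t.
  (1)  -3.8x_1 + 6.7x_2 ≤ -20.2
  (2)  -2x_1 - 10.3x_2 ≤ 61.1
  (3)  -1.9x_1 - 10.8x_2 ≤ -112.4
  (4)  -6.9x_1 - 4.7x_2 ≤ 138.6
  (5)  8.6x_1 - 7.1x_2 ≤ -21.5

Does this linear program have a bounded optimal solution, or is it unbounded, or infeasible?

The boundaries -3.8x_1 + 6.7x_2 = -20.2 and -1.9x_1 - 10.8x_2 = -112.4 meet at (97124/5377, 2046/283), but that point violates 8.6x_1 - 7.1x_2 ≤ -21.5. Every candidate vertex is excluded by some other constraint, so the feasible region is empty.

infeasible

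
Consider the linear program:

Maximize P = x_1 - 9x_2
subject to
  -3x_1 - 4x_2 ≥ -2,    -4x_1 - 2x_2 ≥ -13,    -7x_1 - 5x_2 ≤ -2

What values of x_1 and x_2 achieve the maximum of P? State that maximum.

Vertices and P = x_1 - 9x_2:
  (24/5, -31/10) → P = 327/10
  (-2/13, 8/13) → P = -74/13
  (61/6, -83/6) → P = 404/3

The optimum lies where -4x_1 - 2x_2 = -13 and -7x_1 - 5x_2 = -2.
Solving simultaneously gives x_1 = 61/6, x_2 = -83/6.

x_1 = 61/6, x_2 = -83/6, maximum P = 404/3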